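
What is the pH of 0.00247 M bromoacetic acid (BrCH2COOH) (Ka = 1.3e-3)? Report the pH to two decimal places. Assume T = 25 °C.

BrCH2COOH ⇌ BrCH2COO- + H+
From the ICE table, Ka = [H+]²/(0.00247 − [H+]) = 1.3 × 10^-3.
Here C₀/Ka ≈ 1.9, so the small-[H+] approximation fails. Use the quadratic:
[H+] = (−Ka + √(Ka² + 4·Ka·C₀))/2 = 1.26 × 10^-3 M
pH = −log(1.26 × 10^-3) = 2.90

pH = 2.90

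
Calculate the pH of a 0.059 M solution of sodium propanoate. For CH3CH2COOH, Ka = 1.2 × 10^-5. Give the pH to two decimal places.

CH3CH2COO- is the conjugate base of the weak acid CH3CH2COOH.
Kb = Kw/Ka = 1.0×10^-14 / 1.2 × 10^-5 = 8.33 × 10^-10
Kb = x²/(0.059 − x) = 8.33 × 10^-10
Assume x ≪ 0.059: x ≈ √(8.33 × 10^-10 × 0.059) = 7.01 × 10^-6 M
pOH = −log(7.01 × 10^-6) = 5.15; pH = 14.00 − 5.15 = 8.85

pH = 8.85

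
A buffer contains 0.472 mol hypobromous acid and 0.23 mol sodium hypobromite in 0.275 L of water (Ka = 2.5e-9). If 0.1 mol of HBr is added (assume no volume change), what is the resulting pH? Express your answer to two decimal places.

Added H+ converts OBr- to HOBr: HOBr → 0.572 mol, OBr- → 0.13 mol.
pKa = −log(2.5 × 10^-9) = 8.602
pH = pKa + log(n_OBr-/n_HOBr) = 8.602 + log(0.13/0.572) = 8.602 + (-0.643)

pH = 7.96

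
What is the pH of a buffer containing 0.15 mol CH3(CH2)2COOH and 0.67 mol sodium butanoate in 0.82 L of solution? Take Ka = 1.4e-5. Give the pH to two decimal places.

pH = 5.50

pKa = −log(1.4 × 10^-5) = 4.854
Henderson–Hasselbalch: pH = pKa + log([CH3(CH2)2COO-]/[CH3(CH2)2COOH]) = 4.854 + log(0.67/0.15)
pH = 4.854 + (+0.650) = 5.50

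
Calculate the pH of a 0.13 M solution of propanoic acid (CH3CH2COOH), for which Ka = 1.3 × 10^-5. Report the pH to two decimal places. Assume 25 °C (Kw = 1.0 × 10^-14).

CH3CH2COOH ⇌ CH3CH2COO- + H+
From the ICE table, Ka = [H+]²/(0.13 − [H+]) = 1.3 × 10^-5.
Assume [H+] ≪ 0.13: [H+] ≈ √(1.3 × 10^-5 × 0.13) = 1.30 × 10^-3 M
([H+]/C₀ = 1% < 5%, so the approximation holds.)
pH = −log(1.30 × 10^-3) = 2.89

pH = 2.89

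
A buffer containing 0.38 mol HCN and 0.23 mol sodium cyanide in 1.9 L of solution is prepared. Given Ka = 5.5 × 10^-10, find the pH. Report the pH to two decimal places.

pH = 9.04

pKa = −log(5.5 × 10^-10) = 9.260
Using pH = pKa + log([base]/[acid]) with [base]/[acid] = 0.23/0.38:
pH = 9.260 + (-0.218) = 9.04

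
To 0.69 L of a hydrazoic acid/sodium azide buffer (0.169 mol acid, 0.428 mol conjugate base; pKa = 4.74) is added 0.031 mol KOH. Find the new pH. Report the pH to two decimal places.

OH- converts HN3 to N3-: HN3 → 0.138 mol, N3- → 0.459 mol.
pH = pKa + log([A⁻]/[HA]) = 4.74 + log(0.459/0.138) = 4.74 +0.522

pH = 5.26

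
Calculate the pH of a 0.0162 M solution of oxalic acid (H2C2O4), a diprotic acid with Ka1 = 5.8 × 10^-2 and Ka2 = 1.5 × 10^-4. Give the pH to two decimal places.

pH = 1.88

Ka1 ≫ Ka2, so treat the first dissociation as the only significant source of H+.
Ka1 = x²/(0.0162 − x) = 5.8 × 10^-2
Solving the quadratic: x = (−Ka1 + √(Ka1² + 4·Ka1·C₀))/2 = 1.32 × 10^-2 M
pH = −log(1.32 × 10^-2) = 1.88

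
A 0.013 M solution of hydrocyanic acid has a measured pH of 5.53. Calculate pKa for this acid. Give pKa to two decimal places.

pKa = 9.17

[H+] = 10^(-5.53) = 2.95 × 10^-6 M
At equilibrium [HA] = 0.013 − 2.95 × 10^-6 = 1.30 × 10^-2 M
Ka = [H+][A-]/[HA] = (2.95 × 10^-6)² / 1.30 × 10^-2 = 6.69 × 10^-10
pKa = -log(6.69 × 10^-10) = 9.17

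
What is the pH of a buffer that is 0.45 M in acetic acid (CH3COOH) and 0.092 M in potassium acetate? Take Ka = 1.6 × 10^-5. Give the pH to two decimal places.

pKa = −log(1.6 × 10^-5) = 4.796
Henderson–Hasselbalch: pH = pKa + log([CH3COO-]/[CH3COOH]) = 4.796 + log(0.092/0.45)
pH = 4.796 + (-0.689) = 4.11

pH = 4.11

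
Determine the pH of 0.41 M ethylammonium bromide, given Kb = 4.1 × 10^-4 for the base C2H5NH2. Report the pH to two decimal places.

pH = 5.50

C2H5NH3+ is the conjugate acid of the weak base C2H5NH2.
Ka = Kw/Kb = 1.0×10^-14 / 4.1 × 10^-4 = 2.44 × 10^-11
Ka = x²/(0.41 − x) = 2.44 × 10^-11
Neglecting x in the denominator: x = √(2.44 × 10^-11 × 0.41) = 3.16 × 10^-6 M
pH = −log[H+] = −log(3.16 × 10^-6) = 5.50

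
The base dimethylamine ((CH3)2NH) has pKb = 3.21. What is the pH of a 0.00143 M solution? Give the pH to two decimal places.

pH = 10.83

(CH3)2NH + H2O ⇌ (CH3)2NH2+ + OH-
Kb = 10^(−3.21) = 6.17 × 10^-4
From the ICE table, Kb = [OH-]²/(0.00143 − [OH-]) = 6.17 × 10^-4.
[OH-] is not negligible relative to C₀; solve [OH-]² + 0.000617·[OH-] − 8.82e-07 = 0.
[OH-] = [−0.000617 + √(0.000617² + 3.53e-06)]/2 = 6.80 × 10^-4 M
pOH = −log(6.80 × 10^-4) = 3.17; pH = 14.00 − 3.17 = 10.83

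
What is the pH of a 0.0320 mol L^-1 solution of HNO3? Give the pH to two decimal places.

pH = 1.49

HNO3 is a strong acid and dissociates completely, so [H+] = 0.0320 M.
pH = -log(0.032) = 1.49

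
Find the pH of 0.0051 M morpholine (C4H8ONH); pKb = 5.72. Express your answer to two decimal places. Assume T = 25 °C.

pH = 9.99

C4H8ONH + H2O ⇌ C4H8ONH2+ + OH-
Kb = 10^(−5.72) = 1.91 × 10^-6
Kb = [OH-]²/(0.0051 − [OH-]) = 1.91 × 10^-6
Neglecting [OH-] in the denominator: [OH-] = √(1.91 × 10^-6 × 0.0051) = 9.87 × 10^-5 M
pOH = 4.01, so pH = 14.00 − pOH = 9.99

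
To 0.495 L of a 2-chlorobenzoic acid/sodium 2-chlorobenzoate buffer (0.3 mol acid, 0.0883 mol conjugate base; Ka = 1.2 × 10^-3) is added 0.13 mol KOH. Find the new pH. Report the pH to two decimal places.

After neutralization: n(ClC6H4COOH) = 0.17 mol, n(ClC6H4COO-) = 0.218 mol.
pKa = −log(1.2 × 10^-3) = 2.921
Henderson–Hasselbalch with mole ratio 0.218/0.17: pH = 2.921 + (+0.108)

pH = 3.03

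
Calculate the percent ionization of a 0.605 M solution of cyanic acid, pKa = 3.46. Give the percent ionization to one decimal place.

HOCN ⇌ OCN- + H+; let x = [H+] at equilibrium.
Ka = 10^(−3.46) = 3.47 × 10^-4
x ≈ √(Ka·C₀) = √(3.47 × 10^-4 × 0.605) = 1.45 × 10^-2 M
Fraction ionized = 1.45 × 10^-2 / 0.605 = 0.0240 → 2.4%

2.4%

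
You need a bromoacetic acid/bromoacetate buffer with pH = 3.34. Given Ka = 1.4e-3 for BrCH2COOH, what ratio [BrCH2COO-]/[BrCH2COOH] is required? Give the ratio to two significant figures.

ratio = 3.1

pKa = -log(1.4 × 10^-3) = 2.854
pH = pKa + log(r) ⇒ log(r) = 3.34 − 2.854 = +0.486
r = [BrCH2COO-]/[BrCH2COOH] = 10^(+0.486) = 3.06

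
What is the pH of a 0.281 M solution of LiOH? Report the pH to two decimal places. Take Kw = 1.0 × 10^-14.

LiOH is a strong base; [OH-] = 0.281 M.
pOH = -log(0.281) = 0.55
pH = 14.00 - 0.55 = 13.45

pH = 13.45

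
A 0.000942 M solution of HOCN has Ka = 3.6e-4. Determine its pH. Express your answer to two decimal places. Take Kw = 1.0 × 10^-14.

HOCN ⇌ OCN- + H+
Ka = [H+]²/(0.000942 − [H+]) = 3.6 × 10^-4
The 5% rule fails; solving [H+]² + Ka·[H+] − Ka·C₀ = 0 exactly:
[H+] = (−Ka + √(Ka² + 4·Ka·C₀))/2 = 4.30 × 10^-4 M
pH = −log[H+] = −log(4.30 × 10^-4) = 3.37

pH = 3.37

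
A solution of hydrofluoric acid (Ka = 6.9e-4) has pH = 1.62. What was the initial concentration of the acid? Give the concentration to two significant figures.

C₀ = 8.6 × 10^-1 M

[H+] = 10^(-1.62) = 2.40 × 10^-2 M = x
Ka = x²/(C₀ − x) ⇒ C₀ = x + x²/Ka
C₀ = 2.40 × 10^-2 + (2.40 × 10^-2)²/(6.9 × 10^-4) = 8.59 × 10^-1 M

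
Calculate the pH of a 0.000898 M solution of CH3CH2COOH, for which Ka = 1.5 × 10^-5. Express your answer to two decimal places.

pH = 3.96

CH3CH2COOH ⇌ CH3CH2COO- + H+
From the ICE table, Ka = x²/(0.000898 − x) = 1.5 × 10^-5.
The 5% rule fails; solving x² + Ka·x − Ka·C₀ = 0 exactly:
x = [−1.5e-05 + √(1.5e-05² + 5.39e-08)]/2 = 1.09 × 10^-4 M
pH = −log[H+] = −log(1.09 × 10^-4) = 3.96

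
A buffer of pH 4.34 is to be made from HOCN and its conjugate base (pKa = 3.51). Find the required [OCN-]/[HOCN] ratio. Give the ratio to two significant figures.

ratio = 6.8

pH = pKa + log(r) ⇒ log(r) = 4.34 − 3.51 = +0.83
r = [OCN-]/[HOCN] = 10^(+0.83) = 6.76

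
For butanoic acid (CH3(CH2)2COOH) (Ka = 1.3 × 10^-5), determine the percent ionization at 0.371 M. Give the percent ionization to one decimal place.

0.6%

CH3(CH2)2COOH ⇌ CH3(CH2)2COO- + H+; let x = [H+] at equilibrium.
x ≈ √(Ka·C₀) = √(1.3 × 10^-5 × 0.371) = 2.20 × 10^-3 M
% ionization = x/C₀ × 100% = 2.20 × 10^-3/0.371 × 100% = 0.6%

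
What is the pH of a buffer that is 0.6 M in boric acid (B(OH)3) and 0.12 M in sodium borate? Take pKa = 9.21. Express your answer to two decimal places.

pH = 8.51

Using pH = pKa + log([base]/[acid]) with [base]/[acid] = 0.12/0.6:
pH = 9.21 + (-0.699) = 8.51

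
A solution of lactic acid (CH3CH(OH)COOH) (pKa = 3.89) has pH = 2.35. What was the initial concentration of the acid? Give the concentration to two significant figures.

[H+] = 10^(-2.35) = 4.47 × 10^-3 M = x
Ka = 10^(−3.89) = 1.29 × 10^-4
Ka = x²/(C₀ − x) ⇒ C₀ = x + x²/Ka
C₀ = 4.47 × 10^-3 + (4.47 × 10^-3)²/(1.29 × 10^-4) = 1.59 × 10^-1 M

C₀ = 1.6 × 10^-1 M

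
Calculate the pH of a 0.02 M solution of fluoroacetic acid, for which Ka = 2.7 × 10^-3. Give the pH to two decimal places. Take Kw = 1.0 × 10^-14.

FCH2COOH ⇌ FCH2COO- + H+
From the ICE table, Ka = [H+]²/(0.02 − [H+]) = 2.7 × 10^-3.
[H+] is not negligible relative to C₀; solve [H+]² + 0.0027·[H+] − 5.4e-05 = 0.
[H+] = [−0.0027 + √(0.0027² + 0.000216)]/2 = 6.12 × 10^-3 M
pH = −log(6.12 × 10^-3) = 2.21

pH = 2.21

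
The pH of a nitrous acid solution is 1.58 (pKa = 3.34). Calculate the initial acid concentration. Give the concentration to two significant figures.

C₀ = 1.5 M

[H+] = 10^(-1.58) = 2.63 × 10^-2 M = x
Ka = 10^(−3.34) = 4.57 × 10^-4
Ka = x²/(C₀ − x) ⇒ C₀ = x + x²/Ka
C₀ = 2.63 × 10^-2 + (2.63 × 10^-2)²/(4.57 × 10^-4) = 1.54 M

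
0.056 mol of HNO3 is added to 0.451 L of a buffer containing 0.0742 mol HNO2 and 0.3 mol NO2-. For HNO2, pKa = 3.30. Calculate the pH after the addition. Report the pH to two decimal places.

Added H+ converts NO2- to HNO2: HNO2 → 0.13 mol, NO2- → 0.244 mol.
Henderson–Hasselbalch with mole ratio 0.244/0.13: pH = 3.30 + (+0.273)

pH = 3.57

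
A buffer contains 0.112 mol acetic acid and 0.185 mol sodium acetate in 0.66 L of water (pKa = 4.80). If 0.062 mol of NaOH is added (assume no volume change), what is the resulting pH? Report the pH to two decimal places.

After neutralization: n(CH3COOH) = 0.05 mol, n(CH3COO-) = 0.247 mol.
pH = pKa + log(n_CH3COO-/n_CH3COOH) = 4.80 + log(0.247/0.05) = 4.80 + (+0.694)

pH = 5.49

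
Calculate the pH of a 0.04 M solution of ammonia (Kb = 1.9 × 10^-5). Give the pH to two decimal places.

pH = 10.94

NH3 + H2O ⇌ NH4+ + OH-
Kb = [OH-]²/(0.04 − [OH-]) = 1.9 × 10^-5
Assume [OH-] ≪ 0.04: [OH-] ≈ √(1.9 × 10^-5 × 0.04) = 8.72 × 10^-4 M
([OH-]/C₀ = 2.2% < 5%, so the approximation holds.)
pOH = 3.06, so pH = 14.00 − pOH = 10.94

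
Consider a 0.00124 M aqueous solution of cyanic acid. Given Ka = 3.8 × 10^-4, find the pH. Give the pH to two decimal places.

HOCN ⇌ OCN- + H+
Ka = [H+]²/(0.00124 − [H+]) = 3.8 × 10^-4
Here C₀/Ka ≈ 3.26, so the small-[H+] approximation fails. Use the quadratic:
[H+] = [−0.00038 + √(0.00038² + 1.88e-06)]/2 = 5.22 × 10^-4 M
pH = −log[H+] = −log(5.22 × 10^-4) = 3.28

pH = 3.28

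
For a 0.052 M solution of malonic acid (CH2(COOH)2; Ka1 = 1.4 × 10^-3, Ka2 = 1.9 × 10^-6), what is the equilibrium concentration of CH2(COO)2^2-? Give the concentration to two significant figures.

1.9 × 10^-6 M

First ionization gives [H+] ≈ [CH2(COOH)COO-] = 7.86 × 10^-3 M.
Second step: Ka2 = [H+][CH2(COO)2^2-]/[CH2(COOH)COO-] ≈ [CH2(COO)2^2-] (since [H+] ≈ [CH2(COOH)COO-]).
So [CH2(COO)2^2-] ≈ Ka2.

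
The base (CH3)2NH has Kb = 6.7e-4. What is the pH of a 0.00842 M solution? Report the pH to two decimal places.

(CH3)2NH + H2O ⇌ (CH3)2NH2+ + OH-
From the ICE table, Kb = [OH-]²/(0.00842 − [OH-]) = 6.7 × 10^-4.
Here C₀/Kb ≈ 12.6, so the small-[OH-] approximation fails. Use the quadratic:
[OH-] = (−Kb + √(Kb² + 4·Kb·C₀))/2 = 2.06 × 10^-3 M
pOH = −log(2.06 × 10^-3) = 2.69; pH = 14.00 − 2.69 = 11.31

pH = 11.31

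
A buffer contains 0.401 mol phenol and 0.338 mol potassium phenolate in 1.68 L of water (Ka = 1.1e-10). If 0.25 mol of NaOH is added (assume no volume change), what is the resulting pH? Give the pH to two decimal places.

pH = 10.55

After neutralization: n(C6H5OH) = 0.151 mol, n(C6H5O-) = 0.588 mol.
pKa = −log(1.1 × 10^-10) = 9.959
Henderson–Hasselbalch with mole ratio 0.588/0.151: pH = 9.959 + (+0.590)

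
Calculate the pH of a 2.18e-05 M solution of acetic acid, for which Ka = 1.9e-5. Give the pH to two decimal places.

pH = 4.89

CH3COOH ⇌ CH3COO- + H+
Ka = x²/(2.18e-05 − x) = 1.9 × 10^-5
The 5% rule fails; solving x² + Ka·x − Ka·C₀ = 0 exactly:
x = (−Ka + √(Ka² + 4·Ka·C₀))/2 = 1.30 × 10^-5 M
pH = −log[H+] = −log(1.30 × 10^-5) = 4.89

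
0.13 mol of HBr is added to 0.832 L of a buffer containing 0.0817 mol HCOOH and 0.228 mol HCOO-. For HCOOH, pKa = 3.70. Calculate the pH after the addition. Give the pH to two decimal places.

After neutralization: n(HCOOH) = 0.212 mol, n(HCOO-) = 0.098 mol.
pH = pKa + log(n_HCOO-/n_HCOOH) = 3.70 + log(0.098/0.212) = 3.70 + (-0.335)

pH = 3.37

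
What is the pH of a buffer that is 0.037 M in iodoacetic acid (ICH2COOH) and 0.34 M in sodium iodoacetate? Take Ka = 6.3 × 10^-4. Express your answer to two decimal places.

pKa = −log(6.3 × 10^-4) = 3.201
Using pH = pKa + log([base]/[acid]) with [base]/[acid] = 0.34/0.037:
pH = 3.201 + (+0.963) = 4.16

pH = 4.16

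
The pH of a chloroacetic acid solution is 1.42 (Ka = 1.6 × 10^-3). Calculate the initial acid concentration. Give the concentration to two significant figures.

[H+] = 10^(-1.42) = 3.80 × 10^-2 M = x
Ka = x²/(C₀ − x) ⇒ C₀ = x + x²/Ka
C₀ = 3.80 × 10^-2 + (3.80 × 10^-2)²/(1.6 × 10^-3) = 9.40 × 10^-1 M

C₀ = 9.4 × 10^-1 M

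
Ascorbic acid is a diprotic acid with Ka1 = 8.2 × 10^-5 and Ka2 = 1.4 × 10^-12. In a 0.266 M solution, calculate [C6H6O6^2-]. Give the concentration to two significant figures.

1.4 × 10^-12 M

First ionization gives [H+] ≈ [HC6H6O6-] = 4.67 × 10^-3 M.
Second step: Ka2 = [H+][C6H6O6^2-]/[HC6H6O6-] ≈ [C6H6O6^2-] (since [H+] ≈ [HC6H6O6-]).
So [C6H6O6^2-] ≈ Ka2.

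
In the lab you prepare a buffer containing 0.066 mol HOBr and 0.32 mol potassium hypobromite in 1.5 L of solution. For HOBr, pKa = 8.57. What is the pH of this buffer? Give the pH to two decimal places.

Using pH = pKa + log([base]/[acid]) with [base]/[acid] = 0.32/0.066:
pH = 8.57 + (+0.686) = 9.26

pH = 9.26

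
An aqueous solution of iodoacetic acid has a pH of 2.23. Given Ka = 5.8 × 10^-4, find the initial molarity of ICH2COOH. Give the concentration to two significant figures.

[H+] = 10^(-2.23) = 5.89 × 10^-3 M = x
Ka = x²/(C₀ − x) ⇒ C₀ = x + x²/Ka
C₀ = 5.89 × 10^-3 + (5.89 × 10^-3)²/(5.8 × 10^-4) = 6.57 × 10^-2 M

C₀ = 6.6 × 10^-2 M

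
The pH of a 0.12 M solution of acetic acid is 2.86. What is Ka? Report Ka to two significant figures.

[H+] = 10^(-2.86) = 1.38 × 10^-3 M
At equilibrium [HA] = 0.12 − 1.38 × 10^-3 = 1.19 × 10^-1 M
Ka = [H+][A-]/[HA] = (1.38 × 10^-3)² / 1.19 × 10^-1 = 1.6 × 10^-5

Ka = 1.6 × 10^-5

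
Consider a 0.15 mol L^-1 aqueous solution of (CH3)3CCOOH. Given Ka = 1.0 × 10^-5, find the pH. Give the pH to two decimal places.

pH = 2.91

(CH3)3CCOOH ⇌ (CH3)3CCOO- + H+
Ka = [H+]²/(0.15 − [H+]) = 1.0 × 10^-5
Since Ka ≪ C₀, [H+] ≈ √(Ka·C₀) = 1.22 × 10^-3 M.
([H+]/C₀ = 0.82% < 5%, so the approximation holds.)
pH = −log[H+] = −log(1.22 × 10^-3) = 2.91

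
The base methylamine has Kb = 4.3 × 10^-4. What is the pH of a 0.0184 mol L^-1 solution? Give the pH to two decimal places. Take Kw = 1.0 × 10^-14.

pH = 11.42

CH3NH2 + H2O ⇌ CH3NH3+ + OH-
Kb = [OH-]²/(0.0184 − [OH-]) = 4.3 × 10^-4
[OH-] is not negligible relative to C₀; solve [OH-]² + 0.00043·[OH-] − 7.91e-06 = 0.
[OH-] = (−Kb + √(Kb² + 4·Kb·C₀))/2 = 2.61 × 10^-3 M
pOH = 2.58, so pH = 14.00 − pOH = 11.42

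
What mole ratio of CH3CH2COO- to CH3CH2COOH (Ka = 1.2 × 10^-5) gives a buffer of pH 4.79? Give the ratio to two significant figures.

pKa = -log(1.2 × 10^-5) = 4.921
pH = pKa + log(r) ⇒ log(r) = 4.79 − 4.921 = -0.131
r = [CH3CH2COO-]/[CH3CH2COOH] = 10^(-0.131) = 0.74

ratio = 0.74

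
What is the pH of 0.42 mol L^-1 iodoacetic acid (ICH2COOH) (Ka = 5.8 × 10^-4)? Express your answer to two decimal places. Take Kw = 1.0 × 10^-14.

ICH2COOH ⇌ ICH2COO- + H+
From the ICE table, Ka = [H+]²/(0.42 − [H+]) = 5.8 × 10^-4.
Assume [H+] ≪ 0.42: [H+] ≈ √(5.8 × 10^-4 × 0.42) = 1.56 × 10^-2 M
([H+]/C₀ = 3.7% < 5%, so the approximation holds.)
pH = −log[H+] = −log(1.56 × 10^-2) = 1.81

pH = 1.81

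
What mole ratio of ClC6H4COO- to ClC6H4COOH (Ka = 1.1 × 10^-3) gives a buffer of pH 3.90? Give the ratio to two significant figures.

pKa = -log(1.1 × 10^-3) = 2.959
pH = pKa + log(r) ⇒ log(r) = 3.90 − 2.959 = +0.941
r = [ClC6H4COO-]/[ClC6H4COOH] = 10^(+0.941) = 8.73

ratio = 8.7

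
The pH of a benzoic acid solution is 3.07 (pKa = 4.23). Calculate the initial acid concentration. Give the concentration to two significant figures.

C₀ = 1.3 × 10^-2 M

[H+] = 10^(-3.07) = 8.51 × 10^-4 M = x
Ka = 10^(−4.23) = 5.89 × 10^-5
Ka = x²/(C₀ − x) ⇒ C₀ = x + x²/Ka
C₀ = 8.51 × 10^-4 + (8.51 × 10^-4)²/(5.89 × 10^-5) = 1.31 × 10^-2 M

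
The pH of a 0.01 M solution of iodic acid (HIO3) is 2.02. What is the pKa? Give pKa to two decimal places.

[H+] = 10^(-2.02) = 9.55 × 10^-3 M
At equilibrium [HA] = 0.01 − 9.55 × 10^-3 = 4.50 × 10^-4 M
Ka = [H+][A-]/[HA] = (9.55 × 10^-3)² / 4.50 × 10^-4 = 2.03 × 10^-1
pKa = -log(2.03 × 10^-1) = 0.69

pKa = 0.69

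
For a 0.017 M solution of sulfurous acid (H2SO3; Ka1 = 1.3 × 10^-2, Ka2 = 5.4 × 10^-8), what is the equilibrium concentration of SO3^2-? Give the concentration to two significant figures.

5.4 × 10^-8 M

First ionization gives [H+] ≈ [HSO3-] = 9.72 × 10^-3 M.
Second step: Ka2 = [H+][SO3^2-]/[HSO3-] ≈ [SO3^2-] (since [H+] ≈ [HSO3-]).
So [SO3^2-] ≈ Ka2.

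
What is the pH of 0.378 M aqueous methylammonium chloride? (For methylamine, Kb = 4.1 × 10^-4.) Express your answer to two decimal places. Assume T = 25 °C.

pH = 5.52

CH3NH3+ is the conjugate acid of the weak base CH3NH2.
Ka = Kw/Kb = 1.0×10^-14 / 4.1 × 10^-4 = 2.44 × 10^-11
Ka = [H+]²/(0.378 − [H+]) = 2.44 × 10^-11
Assume [H+] ≪ 0.378: [H+] ≈ √(2.44 × 10^-11 × 0.378) = 3.04 × 10^-6 M
([H+]/C₀ = 0.0008% < 5%, so the approximation holds.)
pH = −log[H+] = −log(3.04 × 10^-6) = 5.52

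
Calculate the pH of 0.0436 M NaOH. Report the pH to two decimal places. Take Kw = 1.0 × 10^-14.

NaOH is a strong base; [OH-] = 0.0436 M.
pOH = -log(0.0436) = 1.36
pH = 14.00 - 1.36 = 12.64

pH = 12.64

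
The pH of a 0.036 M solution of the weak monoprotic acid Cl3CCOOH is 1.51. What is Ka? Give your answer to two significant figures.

[H+] = 10^(-1.51) = 3.09 × 10^-2 M
At equilibrium [HA] = 0.036 − 3.09 × 10^-2 = 5.10 × 10^-3 M
Ka = [H+][A-]/[HA] = (3.09 × 10^-2)² / 5.10 × 10^-3 = 1.9 × 10^-1

Ka = 1.9 × 10^-1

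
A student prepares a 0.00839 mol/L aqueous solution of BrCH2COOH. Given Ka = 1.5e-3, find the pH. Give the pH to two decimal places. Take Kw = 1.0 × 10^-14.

BrCH2COOH ⇌ BrCH2COO- + H+
Ka = [H+]²/(0.00839 − [H+]) = 1.5 × 10^-3
The 5% rule fails; solving [H+]² + Ka·[H+] − Ka·C₀ = 0 exactly:
[H+] = [−0.0015 + √(0.0015² + 5.03e-05)]/2 = 2.88 × 10^-3 M
pH = −log(2.88 × 10^-3) = 2.54

pH = 2.54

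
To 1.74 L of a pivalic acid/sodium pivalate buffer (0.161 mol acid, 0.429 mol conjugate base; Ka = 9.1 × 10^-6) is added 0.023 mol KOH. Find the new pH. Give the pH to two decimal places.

After neutralization: n((CH3)3CCOOH) = 0.138 mol, n((CH3)3CCOO-) = 0.452 mol.
pKa = −log(9.1 × 10^-6) = 5.041
pH = pKa + log([A⁻]/[HA]) = 5.041 + log(0.452/0.138) = 5.041 +0.515

pH = 5.56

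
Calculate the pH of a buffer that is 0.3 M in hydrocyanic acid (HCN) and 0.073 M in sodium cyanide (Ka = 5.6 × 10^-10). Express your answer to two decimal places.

pH = 8.64

pKa = −log(5.6 × 10^-10) = 9.252
pH = pKa + log([A⁻]/[HA]) = 9.252 + log(0.073/0.3)
pH = 9.252 + (-0.614) = 8.64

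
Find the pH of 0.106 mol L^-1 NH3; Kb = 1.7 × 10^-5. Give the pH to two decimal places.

NH3 + H2O ⇌ NH4+ + OH-
Kb = x²/(0.106 − x) = 1.7 × 10^-5
Since Kb ≪ C₀, x ≈ √(Kb·C₀) = 1.34 × 10^-3 M.
Check: 1.3% ionized — well under 5%, approximation valid.
pOH = −log(1.34 × 10^-3) = 2.87; pH = 14.00 − 2.87 = 11.13

pH = 11.13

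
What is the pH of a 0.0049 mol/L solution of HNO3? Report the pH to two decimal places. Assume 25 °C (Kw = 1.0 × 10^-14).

pH = 2.31

HNO3 is a strong acid and dissociates completely, so [H+] = 0.0049 M.
pH = -log(0.0049) = 2.31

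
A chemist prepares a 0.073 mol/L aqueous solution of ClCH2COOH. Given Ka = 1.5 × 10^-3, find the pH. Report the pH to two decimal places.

ClCH2COOH ⇌ ClCH2COO- + H+
Let x = [H+] at equilibrium. Ka = x²/(0.073 − x).
Here C₀/Ka ≈ 48.7, so the small-x approximation fails. Use the quadratic:
x = [−0.0015 + √(0.0015² + 0.000438)]/2 = 9.74 × 10^-3 M
pH = −log[H+] = −log(9.74 × 10^-3) = 2.01

pH = 2.01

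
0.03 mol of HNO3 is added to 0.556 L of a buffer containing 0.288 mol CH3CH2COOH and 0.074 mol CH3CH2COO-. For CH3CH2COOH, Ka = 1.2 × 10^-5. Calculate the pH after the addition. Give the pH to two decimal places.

pH = 4.06

Added H+ converts CH3CH2COO- to CH3CH2COOH: CH3CH2COOH → 0.318 mol, CH3CH2COO- → 0.044 mol.
pKa = −log(1.2 × 10^-5) = 4.921
pH = pKa + log([A⁻]/[HA]) = 4.921 + log(0.044/0.318) = 4.921 -0.859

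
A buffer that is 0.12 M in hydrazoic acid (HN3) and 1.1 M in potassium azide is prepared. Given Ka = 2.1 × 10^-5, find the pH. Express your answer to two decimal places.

pKa = −log(2.1 × 10^-5) = 4.678
pH = pKa + log([A⁻]/[HA]) = 4.678 + log(1.1/0.12)
pH = 4.678 + (+0.962) = 5.64

pH = 5.64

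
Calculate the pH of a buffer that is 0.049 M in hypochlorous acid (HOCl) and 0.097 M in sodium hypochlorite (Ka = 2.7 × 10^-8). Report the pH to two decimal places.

pKa = −log(2.7 × 10^-8) = 7.569
Using pH = pKa + log([base]/[acid]) with [base]/[acid] = 0.097/0.049:
pH = 7.569 + (+0.297) = 7.87

pH = 7.87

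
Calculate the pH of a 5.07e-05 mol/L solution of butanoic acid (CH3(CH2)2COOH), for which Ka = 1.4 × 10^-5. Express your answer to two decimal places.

pH = 4.69

CH3(CH2)2COOH ⇌ CH3(CH2)2COO- + H+
Let x = [H+] at equilibrium. Ka = x²/(5.07e-05 − x).
Here C₀/Ka ≈ 3.62, so the small-x approximation fails. Use the quadratic:
x = [−1.4e-05 + √(1.4e-05² + 2.84e-09)]/2 = 2.05 × 10^-5 M
pH = −log(2.05 × 10^-5) = 4.69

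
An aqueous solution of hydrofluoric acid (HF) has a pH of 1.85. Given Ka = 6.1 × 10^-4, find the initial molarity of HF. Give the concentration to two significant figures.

C₀ = 3.4 × 10^-1 M

[H+] = 10^(-1.85) = 1.41 × 10^-2 M = x
Ka = x²/(C₀ − x) ⇒ C₀ = x + x²/Ka
C₀ = 1.41 × 10^-2 + (1.41 × 10^-2)²/(6.1 × 10^-4) = 3.40 × 10^-1 M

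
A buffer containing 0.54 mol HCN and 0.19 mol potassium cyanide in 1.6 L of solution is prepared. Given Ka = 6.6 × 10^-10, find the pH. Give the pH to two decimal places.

pH = 8.73

pKa = −log(6.6 × 10^-10) = 9.180
Using pH = pKa + log([base]/[acid]) with [base]/[acid] = 0.19/0.54:
pH = 9.180 + (-0.454) = 8.73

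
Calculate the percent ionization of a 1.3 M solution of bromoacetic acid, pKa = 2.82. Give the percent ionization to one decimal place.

3.4%

BrCH2COOH ⇌ BrCH2COO- + H+; let x = [H+] at equilibrium.
Ka = 10^(−2.82) = 1.51 × 10^-3
x ≈ √(Ka·C₀) = √(1.51 × 10^-3 × 1.3) = 4.43 × 10^-2 M
% ionization = x/C₀ × 100% = 4.43 × 10^-2/1.3 × 100% = 3.4%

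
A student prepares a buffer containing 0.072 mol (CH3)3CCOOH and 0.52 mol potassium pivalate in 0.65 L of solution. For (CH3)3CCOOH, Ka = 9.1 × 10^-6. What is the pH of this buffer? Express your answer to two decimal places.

pH = 5.90

pKa = −log(9.1 × 10^-6) = 5.041
Henderson–Hasselbalch: pH = pKa + log([(CH3)3CCOO-]/[(CH3)3CCOOH]) = 5.041 + log(0.52/0.072)
pH = 5.041 + (+0.859) = 5.90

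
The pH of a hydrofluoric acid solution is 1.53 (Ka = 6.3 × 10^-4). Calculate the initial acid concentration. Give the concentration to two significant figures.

[H+] = 10^(-1.53) = 2.95 × 10^-2 M = x
Ka = x²/(C₀ − x) ⇒ C₀ = x + x²/Ka
C₀ = 2.95 × 10^-2 + (2.95 × 10^-2)²/(6.3 × 10^-4) = 1.41 M

C₀ = 1.4 M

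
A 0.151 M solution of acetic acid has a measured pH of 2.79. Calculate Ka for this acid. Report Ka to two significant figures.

[H+] = 10^(-2.79) = 1.62 × 10^-3 M
At equilibrium [HA] = 0.151 − 1.62 × 10^-3 = 1.49 × 10^-1 M
Ka = [H+][A-]/[HA] = (1.62 × 10^-3)² / 1.49 × 10^-1 = 1.8 × 10^-5

Ka = 1.8 × 10^-5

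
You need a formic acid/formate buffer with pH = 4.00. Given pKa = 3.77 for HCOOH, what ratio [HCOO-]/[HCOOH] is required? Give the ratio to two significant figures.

ratio = 1.7

pH = pKa + log(r) ⇒ log(r) = 4.00 − 3.77 = +0.23
r = [HCOO-]/[HCOOH] = 10^(+0.23) = 1.7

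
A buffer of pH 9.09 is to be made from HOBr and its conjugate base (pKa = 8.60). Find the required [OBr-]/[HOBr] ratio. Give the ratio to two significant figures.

pH = pKa + log(r) ⇒ log(r) = 9.09 − 8.60 = +0.49
r = [OBr-]/[HOBr] = 10^(+0.49) = 3.09

ratio = 3.1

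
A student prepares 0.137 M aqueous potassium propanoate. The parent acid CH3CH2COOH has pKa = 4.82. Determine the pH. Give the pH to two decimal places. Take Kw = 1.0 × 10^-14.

pH = 8.98

CH3CH2COO- is the conjugate base of the weak acid CH3CH2COOH.
Ka = 10^(−4.82) = 1.51 × 10^-5
Kb = Kw/Ka = 1.0×10^-14 / 1.51 × 10^-5 = 6.62 × 10^-10
Kb = [OH-]²/(0.137 − [OH-]) = 6.62 × 10^-10
Since Kb ≪ C₀, [OH-] ≈ √(Kb·C₀) = 9.52 × 10^-6 M.
Check: 0.007% ionized — well under 5%, approximation valid.
pOH = −log(9.52 × 10^-6) = 5.02; pH = 14.00 − 5.02 = 8.98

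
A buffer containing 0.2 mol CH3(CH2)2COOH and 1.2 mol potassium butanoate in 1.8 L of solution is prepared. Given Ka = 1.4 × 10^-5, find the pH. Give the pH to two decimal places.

pKa = −log(1.4 × 10^-5) = 4.854
Using pH = pKa + log([base]/[acid]) with [base]/[acid] = 1.2/0.2:
pH = 4.854 + (+0.778) = 5.63

pH = 5.63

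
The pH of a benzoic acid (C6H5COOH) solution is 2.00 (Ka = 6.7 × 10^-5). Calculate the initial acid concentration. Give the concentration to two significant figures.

C₀ = 1.5 M

[H+] = 10^(-2.00) = 1.00 × 10^-2 M = x
Ka = x²/(C₀ − x) ⇒ C₀ = x + x²/Ka
C₀ = 1.00 × 10^-2 + (1.00 × 10^-2)²/(6.7 × 10^-5) = 1.50 M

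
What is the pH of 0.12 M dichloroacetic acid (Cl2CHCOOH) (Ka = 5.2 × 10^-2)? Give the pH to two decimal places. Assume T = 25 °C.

Cl2CHCOOH ⇌ Cl2CHCOO- + H+
Ka = [H+]²/(0.12 − [H+]) = 5.2 × 10^-2
The 5% rule fails; solving [H+]² + Ka·[H+] − Ka·C₀ = 0 exactly:
[H+] = [−0.052 + √(0.052² + 0.025)]/2 = 5.72 × 10^-2 M
pH = −log(5.72 × 10^-2) = 1.24

pH = 1.24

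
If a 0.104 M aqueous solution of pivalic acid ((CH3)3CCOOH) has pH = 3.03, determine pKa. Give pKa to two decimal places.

[H+] = 10^(-3.03) = 9.33 × 10^-4 M
At equilibrium [HA] = 0.104 − 9.33 × 10^-4 = 1.03 × 10^-1 M
Ka = [H+][A-]/[HA] = (9.33 × 10^-4)² / 1.03 × 10^-1 = 8.45 × 10^-6
pKa = -log(8.45 × 10^-6) = 5.07

pKa = 5.07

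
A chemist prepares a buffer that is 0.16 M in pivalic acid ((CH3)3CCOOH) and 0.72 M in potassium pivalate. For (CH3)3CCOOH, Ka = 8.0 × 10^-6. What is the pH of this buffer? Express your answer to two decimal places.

pH = 5.75

pKa = −log(8.0 × 10^-6) = 5.097
Henderson–Hasselbalch: pH = pKa + log([(CH3)3CCOO-]/[(CH3)3CCOOH]) = 5.097 + log(0.72/0.16)
pH = 5.097 + (+0.653) = 5.75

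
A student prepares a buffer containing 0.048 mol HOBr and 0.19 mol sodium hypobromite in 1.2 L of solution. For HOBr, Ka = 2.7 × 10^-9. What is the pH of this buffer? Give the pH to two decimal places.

pH = 9.17

pKa = −log(2.7 × 10^-9) = 8.569
Henderson–Hasselbalch: pH = pKa + log([OBr-]/[HOBr]) = 8.569 + log(0.19/0.048)
pH = 8.569 + (+0.598) = 9.17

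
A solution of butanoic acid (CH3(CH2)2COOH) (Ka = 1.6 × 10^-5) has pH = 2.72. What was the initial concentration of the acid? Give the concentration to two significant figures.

[H+] = 10^(-2.72) = 1.91 × 10^-3 M = x
Ka = x²/(C₀ − x) ⇒ C₀ = x + x²/Ka
C₀ = 1.91 × 10^-3 + (1.91 × 10^-3)²/(1.6 × 10^-5) = 2.30 × 10^-1 M

C₀ = 2.3 × 10^-1 M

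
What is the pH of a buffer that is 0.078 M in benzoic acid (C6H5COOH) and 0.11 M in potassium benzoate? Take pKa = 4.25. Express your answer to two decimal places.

pH = pKa + log([A⁻]/[HA]) = 4.25 + log(0.11/0.078)
pH = 4.25 + (+0.149) = 4.40

pH = 4.40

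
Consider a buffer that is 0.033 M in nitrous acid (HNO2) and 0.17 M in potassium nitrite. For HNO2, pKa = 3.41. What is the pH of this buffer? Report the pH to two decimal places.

Henderson–Hasselbalch: pH = pKa + log([NO2-]/[HNO2]) = 3.41 + log(0.17/0.033)
pH = 3.41 + (+0.712) = 4.12

pH = 4.12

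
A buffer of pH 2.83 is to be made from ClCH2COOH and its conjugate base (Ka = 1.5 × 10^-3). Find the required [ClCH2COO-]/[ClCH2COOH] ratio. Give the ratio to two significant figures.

pKa = -log(1.5 × 10^-3) = 2.824
pH = pKa + log(r) ⇒ log(r) = 2.83 − 2.824 = +0.006
r = [ClCH2COO-]/[ClCH2COOH] = 10^(+0.006) = 1.01

ratio = 1.0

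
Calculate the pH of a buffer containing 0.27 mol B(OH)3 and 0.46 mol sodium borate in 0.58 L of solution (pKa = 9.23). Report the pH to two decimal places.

pH = 9.46

Using pH = pKa + log([base]/[acid]) with [base]/[acid] = 0.46/0.27:
pH = 9.23 + (+0.231) = 9.46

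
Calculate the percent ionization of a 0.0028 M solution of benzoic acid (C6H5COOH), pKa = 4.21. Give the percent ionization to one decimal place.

C6H5COOH ⇌ C6H5COO- + H+; let x = [H+] at equilibrium.
Ka = 10^(−4.21) = 6.17 × 10^-5
Ka = x²/(C₀ − x); solving the quadratic gives x = 3.86 × 10^-4 M.
Fraction ionized = 3.86 × 10^-4 / 0.0028 = 0.1379 → 13.8%

13.8%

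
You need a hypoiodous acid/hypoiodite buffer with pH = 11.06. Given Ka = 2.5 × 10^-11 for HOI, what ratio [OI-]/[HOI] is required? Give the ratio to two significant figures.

pKa = -log(2.5 × 10^-11) = 10.602
pH = pKa + log(r) ⇒ log(r) = 11.06 − 10.602 = +0.458
r = [OI-]/[HOI] = 10^(+0.458) = 2.87

ratio = 2.9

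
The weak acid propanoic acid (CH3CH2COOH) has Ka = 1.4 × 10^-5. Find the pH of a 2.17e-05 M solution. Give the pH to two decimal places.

pH = 4.93

CH3CH2COOH ⇌ CH3CH2COO- + H+
Ka = x²/(2.17e-05 − x) = 1.4 × 10^-5
x is not negligible relative to C₀; solve x² + 1.4e-05·x − 3.04e-10 = 0.
x = [−1.4e-05 + √(1.4e-05² + 1.22e-09)]/2 = 1.18 × 10^-5 M
pH = −log[H+] = −log(1.18 × 10^-5) = 4.93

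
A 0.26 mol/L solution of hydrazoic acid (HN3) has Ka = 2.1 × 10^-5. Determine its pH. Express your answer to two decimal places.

pH = 2.63

HN3 ⇌ N3- + H+
Ka = [H+]²/(0.26 − [H+]) = 2.1 × 10^-5
Assume [H+] ≪ 0.26: [H+] ≈ √(2.1 × 10^-5 × 0.26) = 2.34 × 10^-3 M
Check: 0.9% ionized — well under 5%, approximation valid.
pH = −log(2.34 × 10^-3) = 2.63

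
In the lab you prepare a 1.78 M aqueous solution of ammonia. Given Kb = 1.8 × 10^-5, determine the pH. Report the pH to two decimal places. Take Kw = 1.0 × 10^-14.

NH3 + H2O ⇌ NH4+ + OH-
Kb = [OH-]²/(1.78 − [OH-]) = 1.8 × 10^-5
Neglecting [OH-] in the denominator: [OH-] = √(1.8 × 10^-5 × 1.78) = 5.66 × 10^-3 M
Check: 0.32% ionized — well under 5%, approximation valid.
pOH = −log(5.66 × 10^-3) = 2.25; pH = 14.00 − 2.25 = 11.75

pH = 11.75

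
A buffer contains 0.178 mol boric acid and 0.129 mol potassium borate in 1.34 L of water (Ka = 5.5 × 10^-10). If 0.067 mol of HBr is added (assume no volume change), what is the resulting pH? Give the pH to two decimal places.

After neutralization: n(B(OH)3) = 0.245 mol, n(B(OH)4-) = 0.062 mol.
pKa = −log(5.5 × 10^-10) = 9.260
pH = pKa + log(n_B(OH)4-/n_B(OH)3) = 9.260 + log(0.062/0.245) = 9.260 + (-0.597)

pH = 8.66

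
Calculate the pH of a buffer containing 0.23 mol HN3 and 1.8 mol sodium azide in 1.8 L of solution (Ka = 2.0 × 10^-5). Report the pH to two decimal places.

pH = 5.59

pKa = −log(2.0 × 10^-5) = 4.699
Henderson–Hasselbalch: pH = pKa + log([N3-]/[HN3]) = 4.699 + log(1.8/0.23)
pH = 4.699 + (+0.894) = 5.59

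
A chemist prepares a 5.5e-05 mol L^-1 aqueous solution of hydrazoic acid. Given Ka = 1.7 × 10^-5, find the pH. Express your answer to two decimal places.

pH = 4.63

HN3 ⇌ N3- + H+
From the ICE table, Ka = [H+]²/(5.5e-05 − [H+]) = 1.7 × 10^-5.
[H+] is not negligible relative to C₀; solve [H+]² + 1.7e-05·[H+] − 9.35e-10 = 0.
[H+] = (−Ka + √(Ka² + 4·Ka·C₀))/2 = 2.32 × 10^-5 M
pH = −log(2.32 × 10^-5) = 4.63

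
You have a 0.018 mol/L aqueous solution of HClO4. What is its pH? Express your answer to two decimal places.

pH = 1.74

HClO4 is a strong acid and dissociates completely, so [H+] = 0.018 M.
pH = -log(0.018) = 1.74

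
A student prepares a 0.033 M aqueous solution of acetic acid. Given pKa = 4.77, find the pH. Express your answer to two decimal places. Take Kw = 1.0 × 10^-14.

pH = 3.13

CH3COOH ⇌ CH3COO- + H+
Ka = 10^(−4.77) = 1.70 × 10^-5
From the ICE table, Ka = x²/(0.033 − x) = 1.70 × 10^-5.
Since Ka ≪ C₀, x ≈ √(Ka·C₀) = 7.49 × 10^-4 M.
pH = −log(7.49 × 10^-4) = 3.13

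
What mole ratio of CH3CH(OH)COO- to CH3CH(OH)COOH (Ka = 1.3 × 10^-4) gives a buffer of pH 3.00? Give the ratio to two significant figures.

ratio = 0.13

pKa = -log(1.3 × 10^-4) = 3.886
pH = pKa + log(r) ⇒ log(r) = 3.00 − 3.886 = -0.886
r = [CH3CH(OH)COO-]/[CH3CH(OH)COOH] = 10^(-0.886) = 0.13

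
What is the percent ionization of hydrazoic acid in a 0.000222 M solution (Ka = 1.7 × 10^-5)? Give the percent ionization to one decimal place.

24.1%

HN3 ⇌ N3- + H+; let x = [H+] at equilibrium.
Solve x² + 1.7e-05x − 3.77e-09 = 0 → x = 5.35 × 10^-5 M
% ionization = x/C₀ × 100% = 5.35 × 10^-5/0.000222 × 100% = 24.1%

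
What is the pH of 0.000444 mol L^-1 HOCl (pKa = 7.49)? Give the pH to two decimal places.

HOCl ⇌ OCl- + H+
Ka = 10^(−7.49) = 3.24 × 10^-8
Let x = [H+] at equilibrium. Ka = x²/(0.000444 − x).
Neglecting x in the denominator: x = √(3.24 × 10^-8 × 0.000444) = 3.79 × 10^-6 M
Check: 0.85% ionized — well under 5%, approximation valid.
pH = −log[H+] = −log(3.79 × 10^-6) = 5.42

pH = 5.42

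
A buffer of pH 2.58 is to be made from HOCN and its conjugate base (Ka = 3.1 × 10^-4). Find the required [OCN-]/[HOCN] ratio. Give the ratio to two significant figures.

pKa = -log(3.1 × 10^-4) = 3.509
pH = pKa + log(r) ⇒ log(r) = 2.58 − 3.509 = -0.929
r = [OCN-]/[HOCN] = 10^(-0.929) = 0.118

ratio = 0.12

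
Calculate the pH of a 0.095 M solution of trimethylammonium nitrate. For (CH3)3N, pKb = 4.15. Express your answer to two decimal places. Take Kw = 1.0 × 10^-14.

pH = 5.44

(CH3)3NH+ is the conjugate acid of the weak base (CH3)3N.
Kb = 10^(−4.15) = 7.08 × 10^-5
Ka = Kw/Kb = 1.0×10^-14 / 7.08 × 10^-5 = 1.41 × 10^-10
From the ICE table, Ka = [H+]²/(0.095 − [H+]) = 1.41 × 10^-10.
Neglecting [H+] in the denominator: [H+] = √(1.41 × 10^-10 × 0.095) = 3.66 × 10^-6 M
Check: 0.0039% ionized — well under 5%, approximation valid.
pH = −log(3.66 × 10^-6) = 5.44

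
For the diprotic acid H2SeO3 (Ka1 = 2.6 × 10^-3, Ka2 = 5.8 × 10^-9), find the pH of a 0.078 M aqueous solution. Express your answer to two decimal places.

pH = 1.89

Ka1 ≫ Ka2, so treat the first dissociation as the only significant source of H+.
Ka1 = x²/(0.078 − x) = 2.6 × 10^-3
Solving the quadratic: x = (−Ka1 + √(Ka1² + 4·Ka1·C₀))/2 = 1.30 × 10^-2 M
pH = −log(1.30 × 10^-2) = 1.89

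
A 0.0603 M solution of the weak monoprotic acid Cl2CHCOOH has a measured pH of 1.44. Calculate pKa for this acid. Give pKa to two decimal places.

[H+] = 10^(-1.44) = 3.63 × 10^-2 M
At equilibrium [HA] = 0.0603 − 3.63 × 10^-2 = 2.40 × 10^-2 M
Ka = [H+][A-]/[HA] = (3.63 × 10^-2)² / 2.40 × 10^-2 = 5.49 × 10^-2
pKa = -log(5.49 × 10^-2) = 1.26

pKa = 1.26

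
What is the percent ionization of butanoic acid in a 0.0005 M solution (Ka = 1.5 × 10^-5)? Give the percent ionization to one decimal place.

CH3(CH2)2COOH ⇌ CH3(CH2)2COO- + H+; let x = [H+] at equilibrium.
Solve x² + 1.5e-05x − 7.5e-09 = 0 → x = 7.94 × 10^-5 M
% ionization = x/C₀ × 100% = 7.94 × 10^-5/0.0005 × 100% = 15.9%

15.9%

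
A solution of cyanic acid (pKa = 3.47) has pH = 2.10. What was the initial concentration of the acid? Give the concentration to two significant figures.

C₀ = 1.9 × 10^-1 M

[H+] = 10^(-2.10) = 7.94 × 10^-3 M = x
Ka = 10^(−3.47) = 3.39 × 10^-4
Ka = x²/(C₀ − x) ⇒ C₀ = x + x²/Ka
C₀ = 7.94 × 10^-3 + (7.94 × 10^-3)²/(3.39 × 10^-4) = 1.94 × 10^-1 M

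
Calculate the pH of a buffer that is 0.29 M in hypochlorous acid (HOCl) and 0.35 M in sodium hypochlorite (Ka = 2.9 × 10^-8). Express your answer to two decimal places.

pKa = −log(2.9 × 10^-8) = 7.538
Using pH = pKa + log([base]/[acid]) with [base]/[acid] = 0.35/0.29:
pH = 7.538 + (+0.082) = 7.62

pH = 7.62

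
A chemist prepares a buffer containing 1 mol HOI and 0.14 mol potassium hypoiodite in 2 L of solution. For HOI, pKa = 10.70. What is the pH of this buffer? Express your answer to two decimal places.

Henderson–Hasselbalch: pH = pKa + log([OI-]/[HOI]) = 10.70 + log(0.14/1)
pH = 10.70 + (-0.854) = 9.85

pH = 9.85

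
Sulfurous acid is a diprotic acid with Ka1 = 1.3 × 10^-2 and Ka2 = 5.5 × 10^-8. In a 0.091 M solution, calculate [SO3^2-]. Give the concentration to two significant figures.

First ionization gives [H+] ≈ [HSO3-] = 2.85 × 10^-2 M.
Second step: Ka2 = [H+][SO3^2-]/[HSO3-] ≈ [SO3^2-] (since [H+] ≈ [HSO3-]).
So [SO3^2-] ≈ Ka2.

5.5 × 10^-8 M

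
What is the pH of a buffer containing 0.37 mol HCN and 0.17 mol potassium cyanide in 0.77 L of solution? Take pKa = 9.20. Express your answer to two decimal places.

Henderson–Hasselbalch: pH = pKa + log([CN-]/[HCN]) = 9.20 + log(0.17/0.37)
pH = 9.20 + (-0.338) = 8.86

pH = 8.86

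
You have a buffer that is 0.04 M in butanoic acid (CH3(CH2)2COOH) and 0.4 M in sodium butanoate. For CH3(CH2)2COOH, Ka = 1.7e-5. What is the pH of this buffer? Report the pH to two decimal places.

pH = 5.77

pKa = −log(1.7 × 10^-5) = 4.770
Using pH = pKa + log([base]/[acid]) with [base]/[acid] = 0.4/0.04:
pH = 4.770 + (+1.000) = 5.77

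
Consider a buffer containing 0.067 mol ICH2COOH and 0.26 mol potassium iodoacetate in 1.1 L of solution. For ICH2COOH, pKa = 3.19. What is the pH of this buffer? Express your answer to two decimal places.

Henderson–Hasselbalch: pH = pKa + log([ICH2COO-]/[ICH2COOH]) = 3.19 + log(0.26/0.067)
pH = 3.19 + (+0.589) = 3.78

pH = 3.78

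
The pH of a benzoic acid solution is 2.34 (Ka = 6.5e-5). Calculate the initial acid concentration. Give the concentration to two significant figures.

[H+] = 10^(-2.34) = 4.57 × 10^-3 M = x
Ka = x²/(C₀ − x) ⇒ C₀ = x + x²/Ka
C₀ = 4.57 × 10^-3 + (4.57 × 10^-3)²/(6.5 × 10^-5) = 3.26 × 10^-1 M

C₀ = 3.3 × 10^-1 M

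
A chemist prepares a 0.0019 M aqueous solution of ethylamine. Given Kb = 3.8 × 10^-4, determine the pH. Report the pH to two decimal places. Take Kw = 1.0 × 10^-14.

C2H5NH2 + H2O ⇌ C2H5NH3+ + OH-
Let x = [OH-] at equilibrium. Kb = x²/(0.0019 − x).
The 5% rule fails; solving x² + Kb·x − Kb·C₀ = 0 exactly:
x = [−0.00038 + √(0.00038² + 2.89e-06)]/2 = 6.81 × 10^-4 M
pOH = −log(6.81 × 10^-4) = 3.17; pH = 14.00 − 3.17 = 10.83

pH = 10.83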